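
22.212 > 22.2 True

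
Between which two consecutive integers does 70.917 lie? 70 and 71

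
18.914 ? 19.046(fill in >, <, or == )<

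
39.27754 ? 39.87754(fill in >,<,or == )<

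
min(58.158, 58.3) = 58.158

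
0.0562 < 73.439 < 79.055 True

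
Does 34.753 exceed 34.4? Yes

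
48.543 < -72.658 False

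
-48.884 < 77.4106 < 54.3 False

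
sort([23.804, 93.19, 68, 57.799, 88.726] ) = [23.804, 57.799, 68, 88.726, 93.19]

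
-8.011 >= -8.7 True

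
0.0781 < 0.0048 False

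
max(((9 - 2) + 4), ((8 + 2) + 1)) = 11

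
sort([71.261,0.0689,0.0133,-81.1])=[-81.1,0.0133,0.0689,71.261]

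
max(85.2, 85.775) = 85.775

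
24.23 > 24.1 True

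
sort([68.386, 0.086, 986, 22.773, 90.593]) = [0.086, 22.773, 68.386, 90.593, 986]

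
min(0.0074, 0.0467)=0.0074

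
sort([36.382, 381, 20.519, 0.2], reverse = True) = [381, 36.382, 20.519, 0.2]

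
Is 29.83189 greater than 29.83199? No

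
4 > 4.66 False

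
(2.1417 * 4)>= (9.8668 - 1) False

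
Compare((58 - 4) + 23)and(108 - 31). They are equal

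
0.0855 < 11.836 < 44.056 True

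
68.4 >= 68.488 False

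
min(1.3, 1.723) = 1.3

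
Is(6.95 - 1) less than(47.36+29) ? Yes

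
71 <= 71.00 True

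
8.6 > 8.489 True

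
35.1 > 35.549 False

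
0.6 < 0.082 False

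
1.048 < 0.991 False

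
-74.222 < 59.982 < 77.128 True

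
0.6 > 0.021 True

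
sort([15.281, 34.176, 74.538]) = [15.281, 34.176, 74.538]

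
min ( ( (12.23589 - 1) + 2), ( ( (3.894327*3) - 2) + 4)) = 13.23589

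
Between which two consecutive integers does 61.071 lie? 61 and 62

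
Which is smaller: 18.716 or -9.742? -9.742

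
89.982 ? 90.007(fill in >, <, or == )<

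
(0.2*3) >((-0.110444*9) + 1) True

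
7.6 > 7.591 True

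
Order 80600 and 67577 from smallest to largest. 67577, 80600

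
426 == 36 False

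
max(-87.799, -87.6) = -87.6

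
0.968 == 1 False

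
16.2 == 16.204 False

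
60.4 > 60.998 False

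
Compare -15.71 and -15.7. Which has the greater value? -15.7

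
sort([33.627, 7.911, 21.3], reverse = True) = [33.627, 21.3, 7.911]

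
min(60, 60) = 60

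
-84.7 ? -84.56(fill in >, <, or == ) <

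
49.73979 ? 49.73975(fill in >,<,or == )>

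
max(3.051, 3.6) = 3.6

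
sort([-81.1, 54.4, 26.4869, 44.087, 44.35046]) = [-81.1, 26.4869, 44.087, 44.35046, 54.4]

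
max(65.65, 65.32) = 65.65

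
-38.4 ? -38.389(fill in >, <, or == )<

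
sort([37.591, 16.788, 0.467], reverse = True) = [37.591, 16.788, 0.467]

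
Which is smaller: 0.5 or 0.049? 0.049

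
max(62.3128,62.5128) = 62.5128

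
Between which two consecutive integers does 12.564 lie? 12 and 13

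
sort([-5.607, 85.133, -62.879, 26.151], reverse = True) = [85.133, 26.151, -5.607, -62.879]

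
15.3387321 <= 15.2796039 False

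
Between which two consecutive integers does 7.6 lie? 7 and 8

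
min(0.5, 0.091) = 0.091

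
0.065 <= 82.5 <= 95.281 True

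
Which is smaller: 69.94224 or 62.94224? 62.94224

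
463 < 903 True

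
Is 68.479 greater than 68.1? Yes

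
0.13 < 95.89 True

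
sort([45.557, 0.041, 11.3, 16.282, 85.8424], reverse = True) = [85.8424, 45.557, 16.282, 11.3, 0.041]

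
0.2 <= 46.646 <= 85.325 True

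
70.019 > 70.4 False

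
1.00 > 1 False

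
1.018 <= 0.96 False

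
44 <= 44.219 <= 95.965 True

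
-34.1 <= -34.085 True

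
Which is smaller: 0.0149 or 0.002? 0.002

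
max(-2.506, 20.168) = 20.168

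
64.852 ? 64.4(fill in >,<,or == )>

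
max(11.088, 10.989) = 11.088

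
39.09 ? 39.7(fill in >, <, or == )<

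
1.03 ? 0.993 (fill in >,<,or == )>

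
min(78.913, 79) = 78.913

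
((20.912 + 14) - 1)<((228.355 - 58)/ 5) True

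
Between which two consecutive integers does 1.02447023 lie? 1 and 2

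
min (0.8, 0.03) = 0.03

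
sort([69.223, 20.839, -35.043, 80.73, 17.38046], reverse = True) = [80.73, 69.223, 20.839, 17.38046, -35.043]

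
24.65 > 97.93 False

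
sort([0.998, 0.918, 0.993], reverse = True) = [0.998, 0.993, 0.918]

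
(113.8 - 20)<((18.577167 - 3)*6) False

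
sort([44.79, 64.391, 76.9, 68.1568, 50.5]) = [44.79, 50.5, 64.391, 68.1568, 76.9]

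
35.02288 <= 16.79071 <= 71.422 False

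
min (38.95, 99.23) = 38.95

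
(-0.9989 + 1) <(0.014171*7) True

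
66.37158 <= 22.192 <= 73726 False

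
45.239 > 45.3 False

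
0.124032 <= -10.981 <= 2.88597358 False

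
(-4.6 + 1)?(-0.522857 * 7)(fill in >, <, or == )>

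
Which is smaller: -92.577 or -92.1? -92.577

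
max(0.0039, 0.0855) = 0.0855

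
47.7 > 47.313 True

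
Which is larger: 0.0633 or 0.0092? 0.0633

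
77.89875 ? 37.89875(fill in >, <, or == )>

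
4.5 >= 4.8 False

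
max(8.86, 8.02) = 8.86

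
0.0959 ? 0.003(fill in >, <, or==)>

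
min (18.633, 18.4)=18.4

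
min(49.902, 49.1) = 49.1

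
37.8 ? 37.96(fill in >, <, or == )<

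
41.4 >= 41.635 False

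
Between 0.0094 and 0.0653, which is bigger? 0.0653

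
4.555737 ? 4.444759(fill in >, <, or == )>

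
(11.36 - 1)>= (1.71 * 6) True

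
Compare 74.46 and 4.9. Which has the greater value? 74.46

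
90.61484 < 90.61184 False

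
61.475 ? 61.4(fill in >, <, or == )>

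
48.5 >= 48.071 True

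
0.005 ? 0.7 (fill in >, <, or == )<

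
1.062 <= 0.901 False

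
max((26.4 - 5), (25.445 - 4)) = 21.445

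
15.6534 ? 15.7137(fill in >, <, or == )<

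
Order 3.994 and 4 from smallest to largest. 3.994, 4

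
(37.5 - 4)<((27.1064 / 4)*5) True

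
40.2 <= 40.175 False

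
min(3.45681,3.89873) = 3.45681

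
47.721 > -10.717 True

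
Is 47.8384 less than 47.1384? No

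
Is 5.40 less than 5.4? No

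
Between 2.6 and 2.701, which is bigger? 2.701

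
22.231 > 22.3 False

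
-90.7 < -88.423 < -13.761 True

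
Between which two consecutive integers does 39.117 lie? 39 and 40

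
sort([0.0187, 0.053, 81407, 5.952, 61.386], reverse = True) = [81407, 61.386, 5.952, 0.053, 0.0187]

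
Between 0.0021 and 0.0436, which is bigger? 0.0436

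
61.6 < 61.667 True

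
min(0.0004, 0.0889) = 0.0004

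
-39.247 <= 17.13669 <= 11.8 False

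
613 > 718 False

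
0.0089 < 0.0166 True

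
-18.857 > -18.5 False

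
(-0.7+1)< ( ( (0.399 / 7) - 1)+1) False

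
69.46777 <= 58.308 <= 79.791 False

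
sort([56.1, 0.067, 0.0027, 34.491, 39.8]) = [0.0027, 0.067, 34.491, 39.8, 56.1]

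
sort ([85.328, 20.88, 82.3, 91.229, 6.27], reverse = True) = [91.229, 85.328, 82.3, 20.88, 6.27]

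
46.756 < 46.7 False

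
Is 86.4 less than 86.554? Yes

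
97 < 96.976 False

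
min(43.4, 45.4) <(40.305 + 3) False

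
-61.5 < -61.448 True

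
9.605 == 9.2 False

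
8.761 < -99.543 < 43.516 False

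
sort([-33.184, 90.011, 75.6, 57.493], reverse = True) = [90.011, 75.6, 57.493, -33.184]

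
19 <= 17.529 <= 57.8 False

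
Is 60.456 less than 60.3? No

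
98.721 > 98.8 False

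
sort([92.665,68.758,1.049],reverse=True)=[92.665,68.758,1.049]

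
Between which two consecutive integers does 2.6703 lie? 2 and 3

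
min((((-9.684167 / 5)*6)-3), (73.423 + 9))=-14.6210004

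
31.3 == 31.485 False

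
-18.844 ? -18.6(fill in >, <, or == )<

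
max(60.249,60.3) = 60.3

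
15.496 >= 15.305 True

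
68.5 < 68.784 True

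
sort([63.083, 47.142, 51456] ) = [47.142, 63.083, 51456]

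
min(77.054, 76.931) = 76.931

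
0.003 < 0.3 True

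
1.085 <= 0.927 False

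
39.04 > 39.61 False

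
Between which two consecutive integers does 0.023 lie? 0 and 1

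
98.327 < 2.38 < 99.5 False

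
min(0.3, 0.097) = 0.097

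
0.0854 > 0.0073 True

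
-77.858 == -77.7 False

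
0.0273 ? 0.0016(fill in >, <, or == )>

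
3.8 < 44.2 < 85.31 True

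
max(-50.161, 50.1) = 50.1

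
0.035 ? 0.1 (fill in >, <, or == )<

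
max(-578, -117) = -117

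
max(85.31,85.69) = 85.69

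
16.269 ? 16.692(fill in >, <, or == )<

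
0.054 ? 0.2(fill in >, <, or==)<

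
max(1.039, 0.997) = 1.039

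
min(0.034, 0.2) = 0.034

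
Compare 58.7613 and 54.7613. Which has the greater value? 58.7613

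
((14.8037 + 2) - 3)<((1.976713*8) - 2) True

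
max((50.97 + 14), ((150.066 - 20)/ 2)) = 65.033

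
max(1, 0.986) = 1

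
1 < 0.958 False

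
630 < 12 False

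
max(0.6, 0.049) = 0.6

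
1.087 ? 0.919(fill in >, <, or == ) >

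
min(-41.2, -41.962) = -41.962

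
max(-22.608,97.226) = 97.226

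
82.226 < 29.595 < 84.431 False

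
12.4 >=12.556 False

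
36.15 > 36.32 False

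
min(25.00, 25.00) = 25.00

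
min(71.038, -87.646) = -87.646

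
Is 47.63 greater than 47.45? Yes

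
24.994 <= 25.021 True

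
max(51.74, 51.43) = 51.74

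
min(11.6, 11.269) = 11.269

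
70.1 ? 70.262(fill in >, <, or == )<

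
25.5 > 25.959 False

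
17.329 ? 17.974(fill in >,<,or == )<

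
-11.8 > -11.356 False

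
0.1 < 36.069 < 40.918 True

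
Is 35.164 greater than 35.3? No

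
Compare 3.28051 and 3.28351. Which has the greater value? 3.28351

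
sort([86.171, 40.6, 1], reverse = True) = [86.171, 40.6, 1]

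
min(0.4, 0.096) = 0.096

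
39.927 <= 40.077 True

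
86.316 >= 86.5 False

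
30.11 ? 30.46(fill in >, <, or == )<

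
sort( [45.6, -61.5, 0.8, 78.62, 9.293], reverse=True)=[78.62, 45.6, 9.293, 0.8, -61.5]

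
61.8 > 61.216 True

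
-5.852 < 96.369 True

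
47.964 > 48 False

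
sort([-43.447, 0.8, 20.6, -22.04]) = [-43.447, -22.04, 0.8, 20.6]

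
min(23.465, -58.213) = -58.213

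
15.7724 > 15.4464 True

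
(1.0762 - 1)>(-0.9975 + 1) True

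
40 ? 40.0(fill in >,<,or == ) ==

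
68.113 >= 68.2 False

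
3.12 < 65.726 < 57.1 False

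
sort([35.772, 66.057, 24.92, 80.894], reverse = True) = [80.894, 66.057, 35.772, 24.92]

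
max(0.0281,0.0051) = 0.0281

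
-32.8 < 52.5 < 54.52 True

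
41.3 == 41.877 False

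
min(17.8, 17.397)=17.397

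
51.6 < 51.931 True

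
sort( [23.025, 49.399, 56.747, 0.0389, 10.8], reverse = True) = [56.747, 49.399, 23.025, 10.8, 0.0389]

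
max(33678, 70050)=70050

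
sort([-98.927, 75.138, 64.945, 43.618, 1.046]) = [-98.927, 1.046, 43.618, 64.945, 75.138]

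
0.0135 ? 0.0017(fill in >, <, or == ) >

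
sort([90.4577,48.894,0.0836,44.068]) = [0.0836,44.068,48.894,90.4577]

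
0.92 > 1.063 False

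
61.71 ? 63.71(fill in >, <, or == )<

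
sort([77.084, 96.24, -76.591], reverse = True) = [96.24, 77.084, -76.591]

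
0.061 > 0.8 False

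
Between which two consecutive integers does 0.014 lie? 0 and 1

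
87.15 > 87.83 False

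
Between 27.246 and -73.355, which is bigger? 27.246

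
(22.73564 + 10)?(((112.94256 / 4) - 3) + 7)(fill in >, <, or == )>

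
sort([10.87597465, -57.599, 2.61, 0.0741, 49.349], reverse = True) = [49.349, 10.87597465, 2.61, 0.0741, -57.599]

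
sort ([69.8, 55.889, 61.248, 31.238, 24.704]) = [24.704, 31.238, 55.889, 61.248, 69.8]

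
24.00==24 True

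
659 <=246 False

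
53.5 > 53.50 False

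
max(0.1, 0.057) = 0.1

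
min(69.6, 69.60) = 69.6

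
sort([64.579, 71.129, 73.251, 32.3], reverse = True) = [73.251, 71.129, 64.579, 32.3]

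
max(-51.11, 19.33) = 19.33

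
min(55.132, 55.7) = 55.132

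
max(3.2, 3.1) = 3.2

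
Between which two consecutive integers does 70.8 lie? 70 and 71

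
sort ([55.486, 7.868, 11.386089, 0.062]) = [0.062, 7.868, 11.386089, 55.486]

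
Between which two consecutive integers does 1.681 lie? 1 and 2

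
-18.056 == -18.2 False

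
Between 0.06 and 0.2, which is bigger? 0.2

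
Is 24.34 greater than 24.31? Yes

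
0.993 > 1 False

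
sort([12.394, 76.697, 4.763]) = [4.763, 12.394, 76.697]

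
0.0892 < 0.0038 False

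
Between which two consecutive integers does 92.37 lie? 92 and 93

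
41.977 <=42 True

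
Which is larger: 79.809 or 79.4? 79.809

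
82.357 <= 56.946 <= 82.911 False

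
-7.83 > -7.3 False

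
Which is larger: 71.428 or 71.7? 71.7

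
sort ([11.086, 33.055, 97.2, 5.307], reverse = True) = [97.2, 33.055, 11.086, 5.307]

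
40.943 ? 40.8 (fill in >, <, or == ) >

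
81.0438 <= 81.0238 False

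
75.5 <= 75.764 True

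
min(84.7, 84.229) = 84.229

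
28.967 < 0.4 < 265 False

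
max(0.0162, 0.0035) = 0.0162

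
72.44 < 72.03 False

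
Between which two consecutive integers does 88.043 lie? 88 and 89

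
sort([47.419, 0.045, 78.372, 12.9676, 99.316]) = [0.045, 12.9676, 47.419, 78.372, 99.316]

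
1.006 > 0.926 True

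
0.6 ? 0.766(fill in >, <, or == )<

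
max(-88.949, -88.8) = -88.8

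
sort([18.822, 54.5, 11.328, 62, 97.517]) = [11.328, 18.822, 54.5, 62, 97.517]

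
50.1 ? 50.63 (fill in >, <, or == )<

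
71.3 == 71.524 False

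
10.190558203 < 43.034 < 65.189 True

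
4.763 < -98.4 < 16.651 False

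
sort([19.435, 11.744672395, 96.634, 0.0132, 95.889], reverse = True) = [96.634, 95.889, 19.435, 11.744672395, 0.0132]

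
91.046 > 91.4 False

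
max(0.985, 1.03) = 1.03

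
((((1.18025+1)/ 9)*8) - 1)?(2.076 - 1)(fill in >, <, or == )<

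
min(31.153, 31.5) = 31.153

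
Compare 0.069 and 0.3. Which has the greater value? 0.3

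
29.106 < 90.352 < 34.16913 False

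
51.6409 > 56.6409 False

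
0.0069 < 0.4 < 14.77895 True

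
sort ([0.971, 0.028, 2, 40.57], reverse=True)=[40.57, 2, 0.971, 0.028]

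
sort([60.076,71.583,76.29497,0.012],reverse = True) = [76.29497,71.583,60.076,0.012]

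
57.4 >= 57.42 False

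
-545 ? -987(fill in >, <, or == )>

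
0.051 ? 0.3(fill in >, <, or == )<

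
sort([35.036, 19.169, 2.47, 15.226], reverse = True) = [35.036, 19.169, 15.226, 2.47]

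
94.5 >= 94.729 False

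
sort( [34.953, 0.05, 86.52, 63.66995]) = [0.05, 34.953, 63.66995, 86.52]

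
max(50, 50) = 50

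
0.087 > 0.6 False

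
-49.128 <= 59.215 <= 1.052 False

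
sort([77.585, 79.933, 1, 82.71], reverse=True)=[82.71, 79.933, 77.585, 1]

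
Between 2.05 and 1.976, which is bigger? 2.05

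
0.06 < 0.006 False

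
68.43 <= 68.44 True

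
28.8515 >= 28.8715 False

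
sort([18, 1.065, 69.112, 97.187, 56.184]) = [1.065, 18, 56.184, 69.112, 97.187]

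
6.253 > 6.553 False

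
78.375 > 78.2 True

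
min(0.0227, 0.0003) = 0.0003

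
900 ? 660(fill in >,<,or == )>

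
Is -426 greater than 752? No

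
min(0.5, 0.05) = 0.05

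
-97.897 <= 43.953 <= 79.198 True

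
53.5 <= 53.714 True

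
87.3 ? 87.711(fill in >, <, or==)<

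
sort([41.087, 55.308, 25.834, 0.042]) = [0.042, 25.834, 41.087, 55.308]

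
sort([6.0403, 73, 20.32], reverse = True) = [73, 20.32, 6.0403]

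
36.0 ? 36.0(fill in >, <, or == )==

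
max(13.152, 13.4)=13.4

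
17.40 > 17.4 False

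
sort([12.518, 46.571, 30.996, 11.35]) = [11.35, 12.518, 30.996, 46.571]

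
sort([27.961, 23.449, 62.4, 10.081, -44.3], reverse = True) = [62.4, 27.961, 23.449, 10.081, -44.3]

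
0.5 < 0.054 False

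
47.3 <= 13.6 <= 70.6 False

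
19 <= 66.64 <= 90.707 True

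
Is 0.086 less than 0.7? Yes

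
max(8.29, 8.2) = 8.29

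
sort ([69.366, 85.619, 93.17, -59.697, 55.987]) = [-59.697, 55.987, 69.366, 85.619, 93.17]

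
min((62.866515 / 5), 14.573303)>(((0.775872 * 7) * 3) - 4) True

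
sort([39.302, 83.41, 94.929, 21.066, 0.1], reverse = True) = [94.929, 83.41, 39.302, 21.066, 0.1]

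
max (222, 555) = 555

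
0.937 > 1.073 False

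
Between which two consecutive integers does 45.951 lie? 45 and 46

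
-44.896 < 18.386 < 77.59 True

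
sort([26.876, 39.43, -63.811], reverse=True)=[39.43, 26.876, -63.811]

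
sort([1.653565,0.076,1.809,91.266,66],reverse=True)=[91.266,66,1.809,1.653565,0.076]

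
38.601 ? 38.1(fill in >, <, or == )>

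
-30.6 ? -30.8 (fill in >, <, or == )>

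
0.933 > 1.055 False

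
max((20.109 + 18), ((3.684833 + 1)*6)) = 38.109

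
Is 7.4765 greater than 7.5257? No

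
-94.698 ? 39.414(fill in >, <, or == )<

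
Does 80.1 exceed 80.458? No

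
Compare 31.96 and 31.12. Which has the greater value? 31.96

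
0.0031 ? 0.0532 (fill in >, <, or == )<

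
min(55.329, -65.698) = -65.698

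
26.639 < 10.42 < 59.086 False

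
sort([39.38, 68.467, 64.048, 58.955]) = [39.38, 58.955, 64.048, 68.467]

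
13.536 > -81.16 True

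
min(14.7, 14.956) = 14.7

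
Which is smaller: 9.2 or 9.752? 9.2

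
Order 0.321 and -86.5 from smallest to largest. -86.5, 0.321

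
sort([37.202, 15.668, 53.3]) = [15.668, 37.202, 53.3]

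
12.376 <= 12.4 True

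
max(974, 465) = 974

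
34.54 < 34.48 False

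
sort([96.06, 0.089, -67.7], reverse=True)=[96.06, 0.089, -67.7]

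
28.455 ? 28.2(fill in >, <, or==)>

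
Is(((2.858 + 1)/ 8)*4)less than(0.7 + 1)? No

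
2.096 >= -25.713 True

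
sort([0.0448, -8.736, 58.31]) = [-8.736, 0.0448, 58.31]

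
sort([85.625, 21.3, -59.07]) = [-59.07, 21.3, 85.625]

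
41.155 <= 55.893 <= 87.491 True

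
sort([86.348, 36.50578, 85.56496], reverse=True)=[86.348, 85.56496, 36.50578]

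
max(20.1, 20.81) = 20.81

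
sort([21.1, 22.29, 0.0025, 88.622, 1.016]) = [0.0025, 1.016, 21.1, 22.29, 88.622]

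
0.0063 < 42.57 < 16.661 False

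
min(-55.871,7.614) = -55.871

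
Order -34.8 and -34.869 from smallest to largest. -34.869, -34.8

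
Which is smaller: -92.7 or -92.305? -92.7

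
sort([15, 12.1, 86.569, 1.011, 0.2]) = [0.2, 1.011, 12.1, 15, 86.569]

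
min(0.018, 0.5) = 0.018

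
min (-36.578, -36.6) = -36.6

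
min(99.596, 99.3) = 99.3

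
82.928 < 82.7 False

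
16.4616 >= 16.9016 False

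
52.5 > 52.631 False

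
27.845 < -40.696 False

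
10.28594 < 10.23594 False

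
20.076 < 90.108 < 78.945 False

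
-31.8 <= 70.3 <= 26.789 False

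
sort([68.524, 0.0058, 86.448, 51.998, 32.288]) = [0.0058, 32.288, 51.998, 68.524, 86.448]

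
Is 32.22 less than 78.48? Yes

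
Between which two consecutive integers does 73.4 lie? 73 and 74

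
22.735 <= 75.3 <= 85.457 True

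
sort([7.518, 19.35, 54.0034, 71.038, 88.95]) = [7.518, 19.35, 54.0034, 71.038, 88.95]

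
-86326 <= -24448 True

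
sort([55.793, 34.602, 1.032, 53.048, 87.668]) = [1.032, 34.602, 53.048, 55.793, 87.668]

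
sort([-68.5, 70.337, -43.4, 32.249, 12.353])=[-68.5, -43.4, 12.353, 32.249, 70.337]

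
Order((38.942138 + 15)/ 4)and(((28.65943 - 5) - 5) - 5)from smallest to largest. ((38.942138 + 15)/ 4),(((28.65943 - 5) - 5) - 5)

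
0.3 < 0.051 False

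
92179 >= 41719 True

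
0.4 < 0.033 False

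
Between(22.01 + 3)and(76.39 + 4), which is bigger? (76.39 + 4)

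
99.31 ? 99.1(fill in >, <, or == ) >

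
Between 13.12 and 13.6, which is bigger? 13.6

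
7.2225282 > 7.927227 False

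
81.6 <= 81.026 False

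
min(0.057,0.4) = 0.057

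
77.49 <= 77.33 False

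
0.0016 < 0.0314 True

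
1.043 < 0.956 False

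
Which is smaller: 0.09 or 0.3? 0.09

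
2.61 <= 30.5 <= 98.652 True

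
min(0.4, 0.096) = 0.096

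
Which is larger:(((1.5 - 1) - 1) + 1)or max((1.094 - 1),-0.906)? (((1.5 - 1) - 1) + 1)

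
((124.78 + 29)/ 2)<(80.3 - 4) False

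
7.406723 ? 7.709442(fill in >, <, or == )<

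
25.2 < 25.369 True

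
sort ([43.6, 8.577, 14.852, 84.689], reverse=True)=[84.689, 43.6, 14.852, 8.577]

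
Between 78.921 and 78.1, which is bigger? 78.921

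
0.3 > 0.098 True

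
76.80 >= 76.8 True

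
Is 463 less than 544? Yes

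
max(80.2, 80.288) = 80.288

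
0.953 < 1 True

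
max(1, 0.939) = 1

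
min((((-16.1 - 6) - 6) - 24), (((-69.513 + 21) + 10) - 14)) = -52.513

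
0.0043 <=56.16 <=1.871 False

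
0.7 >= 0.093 True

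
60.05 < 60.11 True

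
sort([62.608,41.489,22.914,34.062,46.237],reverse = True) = [62.608,46.237,41.489,34.062,22.914]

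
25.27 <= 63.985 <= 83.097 True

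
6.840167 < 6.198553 False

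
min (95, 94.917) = 94.917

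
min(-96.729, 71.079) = -96.729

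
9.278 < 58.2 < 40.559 False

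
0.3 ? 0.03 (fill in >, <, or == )>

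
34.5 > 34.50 False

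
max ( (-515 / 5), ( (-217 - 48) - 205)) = -103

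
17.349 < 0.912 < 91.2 False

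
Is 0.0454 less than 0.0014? No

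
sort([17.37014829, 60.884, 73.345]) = [17.37014829, 60.884, 73.345]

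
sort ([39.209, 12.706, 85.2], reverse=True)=[85.2, 39.209, 12.706]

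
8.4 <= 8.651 True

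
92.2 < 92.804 True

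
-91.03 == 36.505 False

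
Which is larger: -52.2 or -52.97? -52.2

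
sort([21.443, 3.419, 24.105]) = [3.419, 21.443, 24.105]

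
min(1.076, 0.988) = 0.988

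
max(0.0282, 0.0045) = 0.0282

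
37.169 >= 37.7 False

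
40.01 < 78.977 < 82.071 True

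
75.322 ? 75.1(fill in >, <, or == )>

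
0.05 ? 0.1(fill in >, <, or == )<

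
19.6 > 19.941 False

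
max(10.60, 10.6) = 10.6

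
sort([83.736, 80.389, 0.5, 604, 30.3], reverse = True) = [604, 83.736, 80.389, 30.3, 0.5]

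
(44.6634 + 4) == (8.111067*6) False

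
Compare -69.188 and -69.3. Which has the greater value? -69.188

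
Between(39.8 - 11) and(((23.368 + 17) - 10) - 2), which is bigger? (39.8 - 11)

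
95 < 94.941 False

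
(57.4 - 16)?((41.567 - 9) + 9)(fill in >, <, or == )<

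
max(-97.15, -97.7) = -97.15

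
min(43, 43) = 43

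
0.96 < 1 True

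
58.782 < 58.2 False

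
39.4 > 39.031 True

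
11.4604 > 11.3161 True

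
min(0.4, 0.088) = 0.088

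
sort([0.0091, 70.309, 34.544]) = [0.0091, 34.544, 70.309]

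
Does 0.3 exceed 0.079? Yes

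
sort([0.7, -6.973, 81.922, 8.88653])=[-6.973, 0.7, 8.88653, 81.922]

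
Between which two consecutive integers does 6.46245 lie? 6 and 7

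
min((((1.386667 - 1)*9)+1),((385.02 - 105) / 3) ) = 4.480003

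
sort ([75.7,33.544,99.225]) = [33.544,75.7,99.225]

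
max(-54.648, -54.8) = -54.648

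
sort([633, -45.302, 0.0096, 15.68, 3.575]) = [-45.302, 0.0096, 3.575, 15.68, 633]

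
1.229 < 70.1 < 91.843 True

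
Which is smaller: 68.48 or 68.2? 68.2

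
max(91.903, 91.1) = 91.903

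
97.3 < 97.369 True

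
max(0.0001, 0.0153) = 0.0153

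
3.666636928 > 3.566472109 True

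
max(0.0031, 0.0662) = 0.0662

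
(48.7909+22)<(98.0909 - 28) False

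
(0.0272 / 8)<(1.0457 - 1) True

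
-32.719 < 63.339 True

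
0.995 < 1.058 True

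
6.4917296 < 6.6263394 True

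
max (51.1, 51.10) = 51.10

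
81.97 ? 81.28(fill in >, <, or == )>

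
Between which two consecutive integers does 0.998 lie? 0 and 1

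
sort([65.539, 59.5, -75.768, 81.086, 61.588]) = [-75.768, 59.5, 61.588, 65.539, 81.086]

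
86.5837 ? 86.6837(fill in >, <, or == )<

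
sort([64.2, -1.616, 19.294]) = [-1.616, 19.294, 64.2]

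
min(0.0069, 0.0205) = 0.0069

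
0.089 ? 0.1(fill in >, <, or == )<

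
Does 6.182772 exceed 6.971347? No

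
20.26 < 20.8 True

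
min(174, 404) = 174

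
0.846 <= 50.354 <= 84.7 True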